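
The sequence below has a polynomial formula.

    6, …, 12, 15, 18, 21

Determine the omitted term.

9

Using the last 4 terms:
First differences: 3, 3, 3
Constant first difference = 3.
Extend backward: 12 − 3 = 9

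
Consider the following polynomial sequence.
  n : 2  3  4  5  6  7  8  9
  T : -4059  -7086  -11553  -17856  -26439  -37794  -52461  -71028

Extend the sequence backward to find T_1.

-2124

D1: -3027, -4467, -6303, -8583, -11355, -14667, -18567
D2: -1440, -1836, -2280, -2772, -3312, -3900
D3: -396, -444, -492, -540, -588
D4: -48, -48, -48, -48
The fourth differences are constant at -48.
Work back: -396 + 48 = -348;  -1440 + 348 = -1092;  -3027 + 1092 = -1935;  -4059 + 1935 = -2124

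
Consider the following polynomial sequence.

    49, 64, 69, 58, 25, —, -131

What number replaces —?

-36

Using the first 5 terms:
15, 5, -11, -33
-10, -16, -22
-6, -6
Constant third difference = -6.
Extend forward: -22 − 6 = -28;  -33 − 28 = -61;  25 − 61 = -36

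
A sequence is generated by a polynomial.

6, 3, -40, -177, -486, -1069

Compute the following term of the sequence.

-2052

Δ: -3  -43  -137  -309  -583
Δ²: -40  -94  -172  -274
Δ³: -54  -78  -102
Δ⁴: -24  -24
Constant fourth difference = -24, so extend:
-102 − 24 = -126;  -274 − 126 = -400;  -583 − 400 = -983;  -1069 − 983 = -2052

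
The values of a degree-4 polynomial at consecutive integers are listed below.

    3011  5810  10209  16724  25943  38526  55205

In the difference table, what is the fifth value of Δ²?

4096

Δ: 2799, 4399, 6515, 9219, 12583, 16679
Δ²: 1600, 2116, 2704, 3364, 4096
Δ³: 516, 588, 660, 732
Δ⁴: 72, 72, 72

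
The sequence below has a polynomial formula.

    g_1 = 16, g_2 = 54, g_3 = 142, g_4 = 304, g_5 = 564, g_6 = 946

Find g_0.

First differences: 38, 88, 162, 260, 382
Second differences: 50, 74, 98, 122
Third differences: 24, 24, 24
The third differences are constant at 24.
Work back: 50 − 24 = 26;  38 − 26 = 12;  16 − 12 = 4

4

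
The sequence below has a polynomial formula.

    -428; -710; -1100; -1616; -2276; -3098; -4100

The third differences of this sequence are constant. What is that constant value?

-18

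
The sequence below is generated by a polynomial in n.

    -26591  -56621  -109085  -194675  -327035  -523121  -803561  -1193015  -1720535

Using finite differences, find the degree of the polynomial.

5

-30030, -52464, -85590, -132360, -196086, -280440, -389454, -527520
-22434, -33126, -46770, -63726, -84354, -109014, -138066
-10692, -13644, -16956, -20628, -24660, -29052
-2952, -3312, -3672, -4032, -4392
-360, -360, -360, -360
The fifth differences are constant, so the polynomial has degree 5.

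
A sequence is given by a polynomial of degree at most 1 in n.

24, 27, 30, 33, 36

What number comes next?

D1: 3  3  3  3
The first differences are constant (3).
36 + 3 = 39

39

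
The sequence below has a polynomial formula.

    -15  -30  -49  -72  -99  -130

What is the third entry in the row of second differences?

-4

First differences: -15, -19, -23, -27, -31
Second differences: -4, -4, -4, -4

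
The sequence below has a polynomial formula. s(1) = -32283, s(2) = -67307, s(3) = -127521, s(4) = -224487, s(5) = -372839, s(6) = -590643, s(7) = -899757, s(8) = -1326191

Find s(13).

-6464511

D1: -35024, -60214, -96966, -148352, -217804, -309114, -426434
D2: -25190, -36752, -51386, -69452, -91310, -117320
D3: -11562, -14634, -18066, -21858, -26010
D4: -3072, -3432, -3792, -4152
D5: -360, -360, -360
The fifth differences are constant (-360).
-4152 − 360 = -4512;  -26010 − 4512 = -30522;  -117320 − 30522 = -147842;  -426434 − 147842 = -574276;  -1326191 − 574276 = -1900467
-4512 − 360 = -4872;  -30522 − 4872 = -35394;  -147842 − 35394 = -183236;  -574276 − 183236 = -757512;  -1900467 − 757512 = -2657979
-4872 − 360 = -5232;  -35394 − 5232 = -40626;  -183236 − 40626 = -223862;  -757512 − 223862 = -981374;  -2657979 − 981374 = -3639353
-5232 − 360 = -5592;  -40626 − 5592 = -46218;  -223862 − 46218 = -270080;  -981374 − 270080 = -1251454;  -3639353 − 1251454 = -4890807
-5592 − 360 = -5952;  -46218 − 5952 = -52170;  -270080 − 52170 = -322250;  -1251454 − 322250 = -1573704;  -4890807 − 1573704 = -6464511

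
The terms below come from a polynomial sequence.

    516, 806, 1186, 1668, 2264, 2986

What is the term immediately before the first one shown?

304

290, 380, 482, 596, 722
90, 102, 114, 126
12, 12, 12
The third differences are constant at 12.
Work back: 90 − 12 = 78;  290 − 78 = 212;  516 − 212 = 304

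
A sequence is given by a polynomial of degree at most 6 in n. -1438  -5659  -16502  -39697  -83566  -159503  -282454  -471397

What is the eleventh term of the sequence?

-4221 , -10843 , -23195 , -43869 , -75937 , -122951 , -188943
-6622 , -12352 , -20674 , -32068 , -47014 , -65992
-5730 , -8322 , -11394 , -14946 , -18978
-2592 , -3072 , -3552 , -4032
-480 , -480 , -480
The fifth differences are constant (-480).
-4032 − 480 = -4512;  -18978 − 4512 = -23490;  -65992 − 23490 = -89482;  -188943 − 89482 = -278425;  -471397 − 278425 = -749822
-4512 − 480 = -4992;  -23490 − 4992 = -28482;  -89482 − 28482 = -117964;  -278425 − 117964 = -396389;  -749822 − 396389 = -1146211
-4992 − 480 = -5472;  -28482 − 5472 = -33954;  -117964 − 33954 = -151918;  -396389 − 151918 = -548307;  -1146211 − 548307 = -1694518

-1694518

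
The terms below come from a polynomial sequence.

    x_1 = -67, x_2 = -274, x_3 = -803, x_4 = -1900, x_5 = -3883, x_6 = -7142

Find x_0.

-8

D1: -207  -529  -1097  -1983  -3259
D2: -322  -568  -886  -1276
D3: -246  -318  -390
D4: -72  -72
The fourth differences are constant at -72.
Work back: -246 + 72 = -174;  -322 + 174 = -148;  -207 + 148 = -59;  -67 + 59 = -8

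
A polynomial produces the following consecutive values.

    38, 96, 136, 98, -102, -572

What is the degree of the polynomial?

4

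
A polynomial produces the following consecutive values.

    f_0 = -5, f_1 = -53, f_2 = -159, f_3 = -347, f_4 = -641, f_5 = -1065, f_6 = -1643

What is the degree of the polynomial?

First differences: -48, -106, -188, -294, -424, -578
Second differences: -58, -82, -106, -130, -154
Third differences: -24, -24, -24, -24
The third differences are constant, so the polynomial has degree 3.

3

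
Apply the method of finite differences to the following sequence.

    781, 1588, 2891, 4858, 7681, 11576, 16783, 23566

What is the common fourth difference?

24

D1: 807, 1303, 1967, 2823, 3895, 5207, 6783
D2: 496, 664, 856, 1072, 1312, 1576
D3: 168, 192, 216, 240, 264
D4: 24, 24, 24, 24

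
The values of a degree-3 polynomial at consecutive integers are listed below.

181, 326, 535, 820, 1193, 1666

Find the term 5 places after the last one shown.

5951

145, 209, 285, 373, 473
64, 76, 88, 100
12, 12, 12
Constant third difference = 12, so extend:
100 + 12 = 112;  473 + 112 = 585;  1666 + 585 = 2251
112 + 12 = 124;  585 + 124 = 709;  2251 + 709 = 2960
124 + 12 = 136;  709 + 136 = 845;  2960 + 845 = 3805
136 + 12 = 148;  845 + 148 = 993;  3805 + 993 = 4798
148 + 12 = 160;  993 + 160 = 1153;  4798 + 1153 = 5951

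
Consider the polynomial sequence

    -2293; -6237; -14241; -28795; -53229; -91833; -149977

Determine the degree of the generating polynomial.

5

-3944, -8004, -14554, -24434, -38604, -58144
-4060, -6550, -9880, -14170, -19540
-2490, -3330, -4290, -5370
-840, -960, -1080
-120, -120
The fifth differences are constant, so the polynomial has degree 5.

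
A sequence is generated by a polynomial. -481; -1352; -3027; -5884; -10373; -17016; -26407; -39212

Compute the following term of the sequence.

-56169

First differences: -871  -1675  -2857  -4489  -6643  -9391  -12805
Second differences: -804  -1182  -1632  -2154  -2748  -3414
Third differences: -378  -450  -522  -594  -666
Fourth differences: -72  -72  -72  -72
Constant fourth difference = -72, so extend:
-666 − 72 = -738;  -3414 − 738 = -4152;  -12805 − 4152 = -16957;  -39212 − 16957 = -56169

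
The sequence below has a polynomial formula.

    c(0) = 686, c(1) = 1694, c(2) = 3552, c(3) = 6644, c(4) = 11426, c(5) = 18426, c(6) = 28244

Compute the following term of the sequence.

41552

D1: 1008 , 1858 , 3092 , 4782 , 7000 , 9818
D2: 850 , 1234 , 1690 , 2218 , 2818
D3: 384 , 456 , 528 , 600
D4: 72 , 72 , 72
The fourth differences are constant (72).
600 + 72 = 672;  2818 + 672 = 3490;  9818 + 3490 = 13308;  28244 + 13308 = 41552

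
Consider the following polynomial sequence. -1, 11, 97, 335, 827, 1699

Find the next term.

3101

First differences: 12, 86, 238, 492, 872
Second differences: 74, 152, 254, 380
Third differences: 78, 102, 126
Fourth differences: 24, 24
Fourth differences constant at 24.
126 + 24 = 150;  380 + 150 = 530;  872 + 530 = 1402;  1699 + 1402 = 3101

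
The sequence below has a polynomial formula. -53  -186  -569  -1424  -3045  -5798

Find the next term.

-10121

-133, -383, -855, -1621, -2753
-250, -472, -766, -1132
-222, -294, -366
-72, -72
Fourth differences constant at -72.
-366 − 72 = -438;  -1132 − 438 = -1570;  -2753 − 1570 = -4323;  -5798 − 4323 = -10121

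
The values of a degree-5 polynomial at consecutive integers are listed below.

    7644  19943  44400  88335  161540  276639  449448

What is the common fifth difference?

360

D1: 12299, 24457, 43935, 73205, 115099, 172809
D2: 12158, 19478, 29270, 41894, 57710
D3: 7320, 9792, 12624, 15816
D4: 2472, 2832, 3192
D5: 360, 360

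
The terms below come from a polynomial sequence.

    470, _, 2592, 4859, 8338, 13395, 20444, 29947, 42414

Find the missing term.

1219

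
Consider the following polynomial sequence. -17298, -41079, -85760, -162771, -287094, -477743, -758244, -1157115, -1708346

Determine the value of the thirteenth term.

D1: -23781, -44681, -77011, -124323, -190649, -280501, -398871, -551231
D2: -20900, -32330, -47312, -66326, -89852, -118370, -152360
D3: -11430, -14982, -19014, -23526, -28518, -33990
D4: -3552, -4032, -4512, -4992, -5472
D5: -480, -480, -480, -480
Constant fifth difference = -480, so extend:
-5472 − 480 = -5952;  -33990 − 5952 = -39942;  -152360 − 39942 = -192302;  -551231 − 192302 = -743533;  -1708346 − 743533 = -2451879
-5952 − 480 = -6432;  -39942 − 6432 = -46374;  -192302 − 46374 = -238676;  -743533 − 238676 = -982209;  -2451879 − 982209 = -3434088
-6432 − 480 = -6912;  -46374 − 6912 = -53286;  -238676 − 53286 = -291962;  -982209 − 291962 = -1274171;  -3434088 − 1274171 = -4708259
-6912 − 480 = -7392;  -53286 − 7392 = -60678;  -291962 − 60678 = -352640;  -1274171 − 352640 = -1626811;  -4708259 − 1626811 = -6335070

-6335070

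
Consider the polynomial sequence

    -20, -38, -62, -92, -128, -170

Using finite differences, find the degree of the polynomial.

-18, -24, -30, -36, -42
-6, -6, -6, -6
The second differences are constant, so the polynomial has degree 2.

2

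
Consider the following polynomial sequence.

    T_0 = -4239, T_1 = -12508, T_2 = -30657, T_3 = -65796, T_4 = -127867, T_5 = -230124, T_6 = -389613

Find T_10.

First differences: -8269 , -18149 , -35139 , -62071 , -102257 , -159489
Second differences: -9880 , -16990 , -26932 , -40186 , -57232
Third differences: -7110 , -9942 , -13254 , -17046
Fourth differences: -2832 , -3312 , -3792
Fifth differences: -480 , -480
The fifth differences are constant (-480).
-3792 − 480 = -4272;  -17046 − 4272 = -21318;  -57232 − 21318 = -78550;  -159489 − 78550 = -238039;  -389613 − 238039 = -627652
-4272 − 480 = -4752;  -21318 − 4752 = -26070;  -78550 − 26070 = -104620;  -238039 − 104620 = -342659;  -627652 − 342659 = -970311
-4752 − 480 = -5232;  -26070 − 5232 = -31302;  -104620 − 31302 = -135922;  -342659 − 135922 = -478581;  -970311 − 478581 = -1448892
-5232 − 480 = -5712;  -31302 − 5712 = -37014;  -135922 − 37014 = -172936;  -478581 − 172936 = -651517;  -1448892 − 651517 = -2100409

-2100409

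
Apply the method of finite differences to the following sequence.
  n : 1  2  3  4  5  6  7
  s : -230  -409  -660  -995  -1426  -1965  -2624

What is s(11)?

-6700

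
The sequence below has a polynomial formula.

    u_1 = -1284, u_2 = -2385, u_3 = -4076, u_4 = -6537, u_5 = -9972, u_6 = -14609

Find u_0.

First differences: -1101, -1691, -2461, -3435, -4637
Second differences: -590, -770, -974, -1202
Third differences: -180, -204, -228
Fourth differences: -24, -24
The fourth differences are constant at -24.
Work back: -180 + 24 = -156;  -590 + 156 = -434;  -1101 + 434 = -667;  -1284 + 667 = -617

-617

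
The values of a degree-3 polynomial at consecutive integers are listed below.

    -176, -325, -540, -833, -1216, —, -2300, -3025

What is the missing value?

-1701

Using the first 5 terms:
First differences: -149  -215  -293  -383
Second differences: -66  -78  -90
Third differences: -12  -12
Constant third difference = -12.
Extend forward: -90 − 12 = -102;  -383 − 102 = -485;  -1216 − 485 = -1701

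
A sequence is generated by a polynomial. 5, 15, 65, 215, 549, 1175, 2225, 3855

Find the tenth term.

First differences: 10 , 50 , 150 , 334 , 626 , 1050 , 1630
Second differences: 40 , 100 , 184 , 292 , 424 , 580
Third differences: 60 , 84 , 108 , 132 , 156
Fourth differences: 24 , 24 , 24 , 24
Constant fourth difference = 24, so extend:
156 + 24 = 180;  580 + 180 = 760;  1630 + 760 = 2390;  3855 + 2390 = 6245
180 + 24 = 204;  760 + 204 = 964;  2390 + 964 = 3354;  6245 + 3354 = 9599

9599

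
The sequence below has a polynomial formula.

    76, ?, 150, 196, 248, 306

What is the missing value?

110

Using the last 4 terms:
D1: 46  52  58
D2: 6  6
Constant second difference = 6.
Extend backward: 46 − 6 = 40;  150 − 40 = 110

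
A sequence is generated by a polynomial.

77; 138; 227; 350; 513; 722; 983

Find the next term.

1302

61 , 89 , 123 , 163 , 209 , 261
28 , 34 , 40 , 46 , 52
6 , 6 , 6 , 6
Constant third difference = 6, so extend:
52 + 6 = 58;  261 + 58 = 319;  983 + 319 = 1302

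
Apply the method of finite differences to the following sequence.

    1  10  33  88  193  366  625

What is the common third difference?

18

D1: 9, 23, 55, 105, 173, 259
D2: 14, 32, 50, 68, 86
D3: 18, 18, 18, 18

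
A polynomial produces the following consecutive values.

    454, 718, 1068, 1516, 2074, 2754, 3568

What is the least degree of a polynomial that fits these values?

First differences: 264, 350, 448, 558, 680, 814
Second differences: 86, 98, 110, 122, 134
Third differences: 12, 12, 12, 12
The third differences are constant, so the polynomial has degree 3.

3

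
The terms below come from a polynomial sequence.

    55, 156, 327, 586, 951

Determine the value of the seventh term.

2071

Δ: 101, 171, 259, 365
Δ²: 70, 88, 106
Δ³: 18, 18
Constant third difference = 18, so extend:
106 + 18 = 124;  365 + 124 = 489;  951 + 489 = 1440
124 + 18 = 142;  489 + 142 = 631;  1440 + 631 = 2071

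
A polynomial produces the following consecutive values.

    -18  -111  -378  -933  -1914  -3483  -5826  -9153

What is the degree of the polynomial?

4

D1: -93, -267, -555, -981, -1569, -2343, -3327
D2: -174, -288, -426, -588, -774, -984
D3: -114, -138, -162, -186, -210
D4: -24, -24, -24, -24
The fourth differences are constant, so the polynomial has degree 4.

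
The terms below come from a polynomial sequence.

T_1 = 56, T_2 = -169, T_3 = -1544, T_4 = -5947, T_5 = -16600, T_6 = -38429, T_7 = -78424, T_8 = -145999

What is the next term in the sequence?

-225, -1375, -4403, -10653, -21829, -39995, -67575
-1150, -3028, -6250, -11176, -18166, -27580
-1878, -3222, -4926, -6990, -9414
-1344, -1704, -2064, -2424
-360, -360, -360
The fifth differences are constant (-360).
-2424 − 360 = -2784;  -9414 − 2784 = -12198;  -27580 − 12198 = -39778;  -67575 − 39778 = -107353;  -145999 − 107353 = -253352

-253352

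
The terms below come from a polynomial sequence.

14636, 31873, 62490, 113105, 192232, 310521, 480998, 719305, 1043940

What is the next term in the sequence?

First differences: 17237  30617  50615  79127  118289  170477  238307  324635
Second differences: 13380  19998  28512  39162  52188  67830  86328
Third differences: 6618  8514  10650  13026  15642  18498
Fourth differences: 1896  2136  2376  2616  2856
Fifth differences: 240  240  240  240
Fifth differences constant at 240.
2856 + 240 = 3096;  18498 + 3096 = 21594;  86328 + 21594 = 107922;  324635 + 107922 = 432557;  1043940 + 432557 = 1476497

1476497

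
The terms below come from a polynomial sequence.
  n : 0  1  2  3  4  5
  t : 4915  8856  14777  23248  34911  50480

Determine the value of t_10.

216945

3941 , 5921 , 8471 , 11663 , 15569
1980 , 2550 , 3192 , 3906
570 , 642 , 714
72 , 72
Constant fourth difference = 72, so extend:
714 + 72 = 786;  3906 + 786 = 4692;  15569 + 4692 = 20261;  50480 + 20261 = 70741
786 + 72 = 858;  4692 + 858 = 5550;  20261 + 5550 = 25811;  70741 + 25811 = 96552
858 + 72 = 930;  5550 + 930 = 6480;  25811 + 6480 = 32291;  96552 + 32291 = 128843
930 + 72 = 1002;  6480 + 1002 = 7482;  32291 + 7482 = 39773;  128843 + 39773 = 168616
1002 + 72 = 1074;  7482 + 1074 = 8556;  39773 + 8556 = 48329;  168616 + 48329 = 216945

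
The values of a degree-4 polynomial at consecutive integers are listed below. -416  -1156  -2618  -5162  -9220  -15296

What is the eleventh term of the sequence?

-98626

Δ: -740, -1462, -2544, -4058, -6076
Δ²: -722, -1082, -1514, -2018
Δ³: -360, -432, -504
Δ⁴: -72, -72
Fourth differences constant at -72.
-504 − 72 = -576;  -2018 − 576 = -2594;  -6076 − 2594 = -8670;  -15296 − 8670 = -23966
-576 − 72 = -648;  -2594 − 648 = -3242;  -8670 − 3242 = -11912;  -23966 − 11912 = -35878
-648 − 72 = -720;  -3242 − 720 = -3962;  -11912 − 3962 = -15874;  -35878 − 15874 = -51752
-720 − 72 = -792;  -3962 − 792 = -4754;  -15874 − 4754 = -20628;  -51752 − 20628 = -72380
-792 − 72 = -864;  -4754 − 864 = -5618;  -20628 − 5618 = -26246;  -72380 − 26246 = -98626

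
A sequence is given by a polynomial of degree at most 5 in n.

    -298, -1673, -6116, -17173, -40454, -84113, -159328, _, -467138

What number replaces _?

Using the first 7 terms:
Δ: -1375, -4443, -11057, -23281, -43659, -75215
Δ²: -3068, -6614, -12224, -20378, -31556
Δ³: -3546, -5610, -8154, -11178
Δ⁴: -2064, -2544, -3024
Δ⁵: -480, -480
Constant fifth difference = -480.
Extend forward: -3024 − 480 = -3504;  -11178 − 3504 = -14682;  -31556 − 14682 = -46238;  -75215 − 46238 = -121453;  -159328 − 121453 = -280781

-280781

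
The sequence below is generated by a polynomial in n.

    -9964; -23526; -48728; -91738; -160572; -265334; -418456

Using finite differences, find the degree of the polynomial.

5

Δ: -13562, -25202, -43010, -68834, -104762, -153122
Δ²: -11640, -17808, -25824, -35928, -48360
Δ³: -6168, -8016, -10104, -12432
Δ⁴: -1848, -2088, -2328
Δ⁵: -240, -240
The fifth differences are constant, so the polynomial has degree 5.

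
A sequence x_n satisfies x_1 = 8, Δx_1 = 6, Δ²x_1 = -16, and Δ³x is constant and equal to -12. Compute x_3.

Build the table forward from the leading diagonal:
Third differences: -12  -12  -12
Second differences: -16  -28  -40
First differences: 6  -10  -38
x: 8  14  4

4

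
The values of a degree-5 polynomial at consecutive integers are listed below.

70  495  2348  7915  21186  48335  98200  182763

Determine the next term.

317630

D1: 425, 1853, 5567, 13271, 27149, 49865, 84563
D2: 1428, 3714, 7704, 13878, 22716, 34698
D3: 2286, 3990, 6174, 8838, 11982
D4: 1704, 2184, 2664, 3144
D5: 480, 480, 480
The fifth differences are constant (480).
3144 + 480 = 3624;  11982 + 3624 = 15606;  34698 + 15606 = 50304;  84563 + 50304 = 134867;  182763 + 134867 = 317630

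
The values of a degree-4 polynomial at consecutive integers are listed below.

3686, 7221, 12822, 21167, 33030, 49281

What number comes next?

70886

3535  5601  8345  11863  16251
2066  2744  3518  4388
678  774  870
96  96
The fourth differences are constant (96).
870 + 96 = 966;  4388 + 966 = 5354;  16251 + 5354 = 21605;  49281 + 21605 = 70886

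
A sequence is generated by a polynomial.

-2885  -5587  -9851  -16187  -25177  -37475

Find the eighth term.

-74971

D1: -2702  -4264  -6336  -8990  -12298
D2: -1562  -2072  -2654  -3308
D3: -510  -582  -654
D4: -72  -72
The fourth differences are constant (-72).
-654 − 72 = -726;  -3308 − 726 = -4034;  -12298 − 4034 = -16332;  -37475 − 16332 = -53807
-726 − 72 = -798;  -4034 − 798 = -4832;  -16332 − 4832 = -21164;  -53807 − 21164 = -74971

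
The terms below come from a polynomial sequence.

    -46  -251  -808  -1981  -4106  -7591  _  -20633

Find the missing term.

-12916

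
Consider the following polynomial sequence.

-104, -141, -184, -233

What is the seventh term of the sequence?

-37 , -43 , -49
-6 , -6
Constant second difference = -6, so extend:
-49 − 6 = -55;  -233 − 55 = -288
-55 − 6 = -61;  -288 − 61 = -349
-61 − 6 = -67;  -349 − 67 = -416

-416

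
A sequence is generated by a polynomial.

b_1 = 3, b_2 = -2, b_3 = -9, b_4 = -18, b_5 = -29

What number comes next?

First differences: -5, -7, -9, -11
Second differences: -2, -2, -2
Constant second difference = -2, so extend:
-11 − 2 = -13;  -29 − 13 = -42

-42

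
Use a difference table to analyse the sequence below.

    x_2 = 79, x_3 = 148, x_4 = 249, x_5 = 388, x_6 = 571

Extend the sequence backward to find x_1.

Δ: 69  101  139  183
Δ²: 32  38  44
Δ³: 6  6
The third differences are constant at 6.
Work back: 32 − 6 = 26;  69 − 26 = 43;  79 − 43 = 36

36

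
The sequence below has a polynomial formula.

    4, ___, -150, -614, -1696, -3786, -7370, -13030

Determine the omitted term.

-10

Using the last 6 terms:
D1: -464, -1082, -2090, -3584, -5660
D2: -618, -1008, -1494, -2076
D3: -390, -486, -582
D4: -96, -96
Constant fourth difference = -96.
Extend backward: -390 + 96 = -294;  -618 + 294 = -324;  -464 + 324 = -140;  -150 + 140 = -10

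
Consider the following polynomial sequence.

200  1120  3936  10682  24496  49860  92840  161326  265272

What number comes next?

First differences: 920, 2816, 6746, 13814, 25364, 42980, 68486, 103946
Second differences: 1896, 3930, 7068, 11550, 17616, 25506, 35460
Third differences: 2034, 3138, 4482, 6066, 7890, 9954
Fourth differences: 1104, 1344, 1584, 1824, 2064
Fifth differences: 240, 240, 240, 240
The fifth differences are constant (240).
2064 + 240 = 2304;  9954 + 2304 = 12258;  35460 + 12258 = 47718;  103946 + 47718 = 151664;  265272 + 151664 = 416936

416936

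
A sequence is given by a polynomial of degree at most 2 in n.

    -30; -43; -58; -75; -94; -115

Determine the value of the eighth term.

-163

D1: -13 , -15 , -17 , -19 , -21
D2: -2 , -2 , -2 , -2
Second differences constant at -2.
-21 − 2 = -23;  -115 − 23 = -138
-23 − 2 = -25;  -138 − 25 = -163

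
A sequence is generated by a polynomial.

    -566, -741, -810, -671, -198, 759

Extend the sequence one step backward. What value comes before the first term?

-363

Δ: -175  -69  139  473  957
Δ²: 106  208  334  484
Δ³: 102  126  150
Δ⁴: 24  24
The fourth differences are constant at 24.
Work back: 102 − 24 = 78;  106 − 78 = 28;  -175 − 28 = -203;  -566 + 203 = -363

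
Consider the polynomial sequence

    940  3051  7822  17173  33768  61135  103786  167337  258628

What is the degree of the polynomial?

5

Δ: 2111, 4771, 9351, 16595, 27367, 42651, 63551, 91291
Δ²: 2660, 4580, 7244, 10772, 15284, 20900, 27740
Δ³: 1920, 2664, 3528, 4512, 5616, 6840
Δ⁴: 744, 864, 984, 1104, 1224
Δ⁵: 120, 120, 120, 120
The fifth differences are constant, so the polynomial has degree 5.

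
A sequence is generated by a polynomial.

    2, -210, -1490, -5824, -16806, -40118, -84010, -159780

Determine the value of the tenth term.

-470266

-212, -1280, -4334, -10982, -23312, -43892, -75770
-1068, -3054, -6648, -12330, -20580, -31878
-1986, -3594, -5682, -8250, -11298
-1608, -2088, -2568, -3048
-480, -480, -480
The fifth differences are constant (-480).
-3048 − 480 = -3528;  -11298 − 3528 = -14826;  -31878 − 14826 = -46704;  -75770 − 46704 = -122474;  -159780 − 122474 = -282254
-3528 − 480 = -4008;  -14826 − 4008 = -18834;  -46704 − 18834 = -65538;  -122474 − 65538 = -188012;  -282254 − 188012 = -470266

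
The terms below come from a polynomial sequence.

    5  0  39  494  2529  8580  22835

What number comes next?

-5  39  455  2035  6051  14255
44  416  1580  4016  8204
372  1164  2436  4188
792  1272  1752
480  480
Constant fifth difference = 480, so extend:
1752 + 480 = 2232;  4188 + 2232 = 6420;  8204 + 6420 = 14624;  14255 + 14624 = 28879;  22835 + 28879 = 51714

51714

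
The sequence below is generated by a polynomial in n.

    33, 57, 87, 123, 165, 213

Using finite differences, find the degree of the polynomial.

First differences: 24, 30, 36, 42, 48
Second differences: 6, 6, 6, 6
The second differences are constant, so the polynomial has degree 2.

2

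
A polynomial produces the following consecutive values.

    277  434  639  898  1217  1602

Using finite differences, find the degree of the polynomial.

3

Δ: 157, 205, 259, 319, 385
Δ²: 48, 54, 60, 66
Δ³: 6, 6, 6
The third differences are constant, so the polynomial has degree 3.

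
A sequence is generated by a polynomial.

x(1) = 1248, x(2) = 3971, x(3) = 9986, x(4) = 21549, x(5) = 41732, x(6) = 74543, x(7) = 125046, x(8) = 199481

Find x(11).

648938

Δ: 2723, 6015, 11563, 20183, 32811, 50503, 74435
Δ²: 3292, 5548, 8620, 12628, 17692, 23932
Δ³: 2256, 3072, 4008, 5064, 6240
Δ⁴: 816, 936, 1056, 1176
Δ⁵: 120, 120, 120
The fifth differences are constant (120).
1176 + 120 = 1296;  6240 + 1296 = 7536;  23932 + 7536 = 31468;  74435 + 31468 = 105903;  199481 + 105903 = 305384
1296 + 120 = 1416;  7536 + 1416 = 8952;  31468 + 8952 = 40420;  105903 + 40420 = 146323;  305384 + 146323 = 451707
1416 + 120 = 1536;  8952 + 1536 = 10488;  40420 + 10488 = 50908;  146323 + 50908 = 197231;  451707 + 197231 = 648938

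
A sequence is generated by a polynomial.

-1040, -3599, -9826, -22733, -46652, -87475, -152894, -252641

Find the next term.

Δ: -2559  -6227  -12907  -23919  -40823  -65419  -99747
Δ²: -3668  -6680  -11012  -16904  -24596  -34328
Δ³: -3012  -4332  -5892  -7692  -9732
Δ⁴: -1320  -1560  -1800  -2040
Δ⁵: -240  -240  -240
Constant fifth difference = -240, so extend:
-2040 − 240 = -2280;  -9732 − 2280 = -12012;  -34328 − 12012 = -46340;  -99747 − 46340 = -146087;  -252641 − 146087 = -398728

-398728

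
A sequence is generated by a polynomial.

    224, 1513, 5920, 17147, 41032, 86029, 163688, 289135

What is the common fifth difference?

480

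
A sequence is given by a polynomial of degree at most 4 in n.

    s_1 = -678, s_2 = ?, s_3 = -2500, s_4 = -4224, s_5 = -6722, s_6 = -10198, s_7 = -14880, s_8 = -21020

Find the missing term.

-1370

Using the last 6 terms:
Δ: -1724  -2498  -3476  -4682  -6140
Δ²: -774  -978  -1206  -1458
Δ³: -204  -228  -252
Δ⁴: -24  -24
Constant fourth difference = -24.
Extend backward: -204 + 24 = -180;  -774 + 180 = -594;  -1724 + 594 = -1130;  -2500 + 1130 = -1370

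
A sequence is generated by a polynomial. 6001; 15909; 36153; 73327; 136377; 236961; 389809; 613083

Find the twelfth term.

9908 , 20244 , 37174 , 63050 , 100584 , 152848 , 223274
10336 , 16930 , 25876 , 37534 , 52264 , 70426
6594 , 8946 , 11658 , 14730 , 18162
2352 , 2712 , 3072 , 3432
360 , 360 , 360
The fifth differences are constant (360).
3432 + 360 = 3792;  18162 + 3792 = 21954;  70426 + 21954 = 92380;  223274 + 92380 = 315654;  613083 + 315654 = 928737
3792 + 360 = 4152;  21954 + 4152 = 26106;  92380 + 26106 = 118486;  315654 + 118486 = 434140;  928737 + 434140 = 1362877
4152 + 360 = 4512;  26106 + 4512 = 30618;  118486 + 30618 = 149104;  434140 + 149104 = 583244;  1362877 + 583244 = 1946121
4512 + 360 = 4872;  30618 + 4872 = 35490;  149104 + 35490 = 184594;  583244 + 184594 = 767838;  1946121 + 767838 = 2713959

2713959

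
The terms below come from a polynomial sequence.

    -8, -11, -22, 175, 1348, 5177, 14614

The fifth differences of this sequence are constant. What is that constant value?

360

D1: -3, -11, 197, 1173, 3829, 9437
D2: -8, 208, 976, 2656, 5608
D3: 216, 768, 1680, 2952
D4: 552, 912, 1272
D5: 360, 360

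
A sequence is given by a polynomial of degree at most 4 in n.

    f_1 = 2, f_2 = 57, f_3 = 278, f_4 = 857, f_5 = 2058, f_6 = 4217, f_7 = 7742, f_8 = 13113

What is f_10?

31673

D1: 55  221  579  1201  2159  3525  5371
D2: 166  358  622  958  1366  1846
D3: 192  264  336  408  480
D4: 72  72  72  72
Constant fourth difference = 72, so extend:
480 + 72 = 552;  1846 + 552 = 2398;  5371 + 2398 = 7769;  13113 + 7769 = 20882
552 + 72 = 624;  2398 + 624 = 3022;  7769 + 3022 = 10791;  20882 + 10791 = 31673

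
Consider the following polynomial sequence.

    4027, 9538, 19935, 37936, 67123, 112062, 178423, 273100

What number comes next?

404331

First differences: 5511  10397  18001  29187  44939  66361  94677
Second differences: 4886  7604  11186  15752  21422  28316
Third differences: 2718  3582  4566  5670  6894
Fourth differences: 864  984  1104  1224
Fifth differences: 120  120  120
The fifth differences are constant (120).
1224 + 120 = 1344;  6894 + 1344 = 8238;  28316 + 8238 = 36554;  94677 + 36554 = 131231;  273100 + 131231 = 404331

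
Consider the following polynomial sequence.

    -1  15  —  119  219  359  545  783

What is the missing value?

Using the last 5 terms:
100  140  186  238
40  46  52
6  6
Constant third difference = 6.
Extend backward: 40 − 6 = 34;  100 − 34 = 66;  119 − 66 = 53

53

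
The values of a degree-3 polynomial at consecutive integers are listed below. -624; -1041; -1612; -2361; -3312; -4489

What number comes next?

-5916

D1: -417  -571  -749  -951  -1177
D2: -154  -178  -202  -226
D3: -24  -24  -24
Constant third difference = -24, so extend:
-226 − 24 = -250;  -1177 − 250 = -1427;  -4489 − 1427 = -5916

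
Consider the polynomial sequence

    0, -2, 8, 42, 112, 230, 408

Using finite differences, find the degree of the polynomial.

3

D1: -2, 10, 34, 70, 118, 178
D2: 12, 24, 36, 48, 60
D3: 12, 12, 12, 12
The third differences are constant, so the polynomial has degree 3.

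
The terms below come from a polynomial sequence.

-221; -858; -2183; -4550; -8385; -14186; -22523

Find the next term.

-34038

D1: -637 , -1325 , -2367 , -3835 , -5801 , -8337
D2: -688 , -1042 , -1468 , -1966 , -2536
D3: -354 , -426 , -498 , -570
D4: -72 , -72 , -72
Fourth differences constant at -72.
-570 − 72 = -642;  -2536 − 642 = -3178;  -8337 − 3178 = -11515;  -22523 − 11515 = -34038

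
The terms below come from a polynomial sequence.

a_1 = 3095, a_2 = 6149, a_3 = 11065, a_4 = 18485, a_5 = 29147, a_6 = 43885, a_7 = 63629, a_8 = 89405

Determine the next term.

122335

Δ: 3054  4916  7420  10662  14738  19744  25776
Δ²: 1862  2504  3242  4076  5006  6032
Δ³: 642  738  834  930  1026
Δ⁴: 96  96  96  96
Constant fourth difference = 96, so extend:
1026 + 96 = 1122;  6032 + 1122 = 7154;  25776 + 7154 = 32930;  89405 + 32930 = 122335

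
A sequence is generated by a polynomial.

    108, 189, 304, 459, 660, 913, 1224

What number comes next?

1599

First differences: 81, 115, 155, 201, 253, 311
Second differences: 34, 40, 46, 52, 58
Third differences: 6, 6, 6, 6
Third differences constant at 6.
58 + 6 = 64;  311 + 64 = 375;  1224 + 375 = 1599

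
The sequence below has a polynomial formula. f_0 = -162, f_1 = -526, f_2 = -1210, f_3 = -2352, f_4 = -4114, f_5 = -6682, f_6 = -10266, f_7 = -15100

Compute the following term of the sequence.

-21442

D1: -364, -684, -1142, -1762, -2568, -3584, -4834
D2: -320, -458, -620, -806, -1016, -1250
D3: -138, -162, -186, -210, -234
D4: -24, -24, -24, -24
Constant fourth difference = -24, so extend:
-234 − 24 = -258;  -1250 − 258 = -1508;  -4834 − 1508 = -6342;  -15100 − 6342 = -21442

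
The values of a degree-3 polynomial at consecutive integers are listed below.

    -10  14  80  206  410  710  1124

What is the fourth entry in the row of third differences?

First differences: 24, 66, 126, 204, 300, 414
Second differences: 42, 60, 78, 96, 114
Third differences: 18, 18, 18, 18

18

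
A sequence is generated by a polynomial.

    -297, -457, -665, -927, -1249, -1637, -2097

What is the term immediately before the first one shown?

-160, -208, -262, -322, -388, -460
-48, -54, -60, -66, -72
-6, -6, -6, -6
The third differences are constant at -6.
Work back: -48 + 6 = -42;  -160 + 42 = -118;  -297 + 118 = -179

-179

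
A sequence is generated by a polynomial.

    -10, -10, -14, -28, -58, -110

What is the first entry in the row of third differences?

First differences: 0, -4, -14, -30, -52
Second differences: -4, -10, -16, -22
Third differences: -6, -6, -6

-6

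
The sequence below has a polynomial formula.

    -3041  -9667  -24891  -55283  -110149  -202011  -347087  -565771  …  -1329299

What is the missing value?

-883113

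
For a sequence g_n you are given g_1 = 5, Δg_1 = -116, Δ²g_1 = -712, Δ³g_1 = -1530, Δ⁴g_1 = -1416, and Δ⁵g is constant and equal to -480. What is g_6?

Build the table forward from the leading diagonal:
Δ⁵: -480  -480  -480  -480  -480  -480
Δ⁴: -1416  -1896  -2376  -2856  -3336  -3816
Δ³: -1530  -2946  -4842  -7218  -10074  -13410
Δ²: -712  -2242  -5188  -10030  -17248  -27322
Δ: -116  -828  -3070  -8258  -18288  -35536
g: 5  -111  -939  -4009  -12267  -30555

-30555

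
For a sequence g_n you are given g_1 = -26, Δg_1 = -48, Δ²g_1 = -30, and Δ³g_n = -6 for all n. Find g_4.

-266

Build the table forward from the leading diagonal:
Third differences: -6, -6, -6, -6
Second differences: -30, -36, -42, -48
First differences: -48, -78, -114, -156
g: -26, -74, -152, -266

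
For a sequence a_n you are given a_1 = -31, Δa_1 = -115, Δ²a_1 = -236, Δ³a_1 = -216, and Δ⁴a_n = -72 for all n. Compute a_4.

Build the table forward from the leading diagonal:
Fourth differences: -72, -72, -72, -72
Third differences: -216, -288, -360, -432
Second differences: -236, -452, -740, -1100
First differences: -115, -351, -803, -1543
a: -31, -146, -497, -1300

-1300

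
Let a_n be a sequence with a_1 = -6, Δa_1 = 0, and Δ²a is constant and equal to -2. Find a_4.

-12

Build the table forward from the leading diagonal:
D2: -2  -2  -2  -2
D1: 0  -2  -4  -6
a: -6  -6  -8  -12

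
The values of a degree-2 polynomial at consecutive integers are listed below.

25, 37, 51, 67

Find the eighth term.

151

First differences: 12  14  16
Second differences: 2  2
Second differences constant at 2.
16 + 2 = 18;  67 + 18 = 85
18 + 2 = 20;  85 + 20 = 105
20 + 2 = 22;  105 + 22 = 127
22 + 2 = 24;  127 + 24 = 151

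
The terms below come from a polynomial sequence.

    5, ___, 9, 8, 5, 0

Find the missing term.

8

Using the last 4 terms:
Δ: -1, -3, -5
Δ²: -2, -2
Constant second difference = -2.
Extend backward: -1 + 2 = 1;  9 − 1 = 8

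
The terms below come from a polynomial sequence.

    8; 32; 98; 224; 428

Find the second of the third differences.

Δ: 24, 66, 126, 204
Δ²: 42, 60, 78
Δ³: 18, 18

18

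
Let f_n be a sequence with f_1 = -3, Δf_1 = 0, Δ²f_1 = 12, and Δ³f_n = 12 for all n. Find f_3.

9

Build the table forward from the leading diagonal:
D3: 12, 12, 12
D2: 12, 24, 36
D1: 0, 12, 36
f: -3, -3, 9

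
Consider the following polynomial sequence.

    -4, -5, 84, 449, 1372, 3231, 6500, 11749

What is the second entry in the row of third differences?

First differences: -1, 89, 365, 923, 1859, 3269, 5249
Second differences: 90, 276, 558, 936, 1410, 1980
Third differences: 186, 282, 378, 474, 570
Fourth differences: 96, 96, 96, 96

282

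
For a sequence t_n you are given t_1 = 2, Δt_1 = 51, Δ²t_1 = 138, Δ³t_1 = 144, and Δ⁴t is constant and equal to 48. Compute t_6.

Build the table forward from the leading diagonal:
Fourth differences: 48  48  48  48  48  48
Third differences: 144  192  240  288  336  384
Second differences: 138  282  474  714  1002  1338
First differences: 51  189  471  945  1659  2661
t: 2  53  242  713  1658  3317

3317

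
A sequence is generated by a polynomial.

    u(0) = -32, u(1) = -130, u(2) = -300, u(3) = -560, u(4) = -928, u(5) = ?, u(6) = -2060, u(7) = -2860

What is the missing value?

-1422

Using the first 5 terms:
First differences: -98  -170  -260  -368
Second differences: -72  -90  -108
Third differences: -18  -18
Constant third difference = -18.
Extend forward: -108 − 18 = -126;  -368 − 126 = -494;  -928 − 494 = -1422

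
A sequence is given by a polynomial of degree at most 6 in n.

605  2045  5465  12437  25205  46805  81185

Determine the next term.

133325

Δ: 1440 , 3420 , 6972 , 12768 , 21600 , 34380
Δ²: 1980 , 3552 , 5796 , 8832 , 12780
Δ³: 1572 , 2244 , 3036 , 3948
Δ⁴: 672 , 792 , 912
Δ⁵: 120 , 120
Constant fifth difference = 120, so extend:
912 + 120 = 1032;  3948 + 1032 = 4980;  12780 + 4980 = 17760;  34380 + 17760 = 52140;  81185 + 52140 = 133325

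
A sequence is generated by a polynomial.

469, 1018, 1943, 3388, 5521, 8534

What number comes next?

12643

549  925  1445  2133  3013
376  520  688  880
144  168  192
24  24
Constant fourth difference = 24, so extend:
192 + 24 = 216;  880 + 216 = 1096;  3013 + 1096 = 4109;  8534 + 4109 = 12643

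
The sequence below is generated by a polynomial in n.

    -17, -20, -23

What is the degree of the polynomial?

-3, -3
The first differences are constant, so the polynomial has degree 1.

1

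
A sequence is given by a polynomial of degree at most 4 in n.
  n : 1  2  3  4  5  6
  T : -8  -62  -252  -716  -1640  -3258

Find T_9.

D1: -54, -190, -464, -924, -1618
D2: -136, -274, -460, -694
D3: -138, -186, -234
D4: -48, -48
Constant fourth difference = -48, so extend:
-234 − 48 = -282;  -694 − 282 = -976;  -1618 − 976 = -2594;  -3258 − 2594 = -5852
-282 − 48 = -330;  -976 − 330 = -1306;  -2594 − 1306 = -3900;  -5852 − 3900 = -9752
-330 − 48 = -378;  -1306 − 378 = -1684;  -3900 − 1684 = -5584;  -9752 − 5584 = -15336

-15336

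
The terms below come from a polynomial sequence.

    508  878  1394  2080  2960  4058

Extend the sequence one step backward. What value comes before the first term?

260

First differences: 370  516  686  880  1098
Second differences: 146  170  194  218
Third differences: 24  24  24
The third differences are constant at 24.
Work back: 146 − 24 = 122;  370 − 122 = 248;  508 − 248 = 260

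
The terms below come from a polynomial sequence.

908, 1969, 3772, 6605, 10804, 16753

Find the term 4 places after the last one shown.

First differences: 1061, 1803, 2833, 4199, 5949
Second differences: 742, 1030, 1366, 1750
Third differences: 288, 336, 384
Fourth differences: 48, 48
The fourth differences are constant (48).
384 + 48 = 432;  1750 + 432 = 2182;  5949 + 2182 = 8131;  16753 + 8131 = 24884
432 + 48 = 480;  2182 + 480 = 2662;  8131 + 2662 = 10793;  24884 + 10793 = 35677
480 + 48 = 528;  2662 + 528 = 3190;  10793 + 3190 = 13983;  35677 + 13983 = 49660
528 + 48 = 576;  3190 + 576 = 3766;  13983 + 3766 = 17749;  49660 + 17749 = 67409

67409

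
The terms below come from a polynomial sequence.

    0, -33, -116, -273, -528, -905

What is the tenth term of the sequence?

-33 , -83 , -157 , -255 , -377
-50 , -74 , -98 , -122
-24 , -24 , -24
Constant third difference = -24, so extend:
-122 − 24 = -146;  -377 − 146 = -523;  -905 − 523 = -1428
-146 − 24 = -170;  -523 − 170 = -693;  -1428 − 693 = -2121
-170 − 24 = -194;  -693 − 194 = -887;  -2121 − 887 = -3008
-194 − 24 = -218;  -887 − 218 = -1105;  -3008 − 1105 = -4113

-4113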